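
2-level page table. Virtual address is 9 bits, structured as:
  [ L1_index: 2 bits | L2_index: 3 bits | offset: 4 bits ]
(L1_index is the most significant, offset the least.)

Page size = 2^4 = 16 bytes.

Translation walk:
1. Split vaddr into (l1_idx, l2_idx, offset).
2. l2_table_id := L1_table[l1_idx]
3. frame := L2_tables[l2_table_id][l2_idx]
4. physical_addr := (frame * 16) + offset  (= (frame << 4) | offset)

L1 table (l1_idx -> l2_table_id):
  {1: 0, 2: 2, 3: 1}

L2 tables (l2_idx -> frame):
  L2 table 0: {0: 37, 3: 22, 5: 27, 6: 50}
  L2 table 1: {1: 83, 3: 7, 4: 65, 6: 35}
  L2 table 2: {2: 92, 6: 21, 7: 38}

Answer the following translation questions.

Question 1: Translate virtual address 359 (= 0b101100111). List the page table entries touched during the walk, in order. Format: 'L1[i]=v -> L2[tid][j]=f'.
Answer: L1[2]=2 -> L2[2][6]=21

Derivation:
vaddr = 359 = 0b101100111
Split: l1_idx=2, l2_idx=6, offset=7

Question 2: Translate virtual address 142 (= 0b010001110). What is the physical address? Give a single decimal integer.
vaddr = 142 = 0b010001110
Split: l1_idx=1, l2_idx=0, offset=14
L1[1] = 0
L2[0][0] = 37
paddr = 37 * 16 + 14 = 606

Answer: 606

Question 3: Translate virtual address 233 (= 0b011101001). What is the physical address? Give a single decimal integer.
vaddr = 233 = 0b011101001
Split: l1_idx=1, l2_idx=6, offset=9
L1[1] = 0
L2[0][6] = 50
paddr = 50 * 16 + 9 = 809

Answer: 809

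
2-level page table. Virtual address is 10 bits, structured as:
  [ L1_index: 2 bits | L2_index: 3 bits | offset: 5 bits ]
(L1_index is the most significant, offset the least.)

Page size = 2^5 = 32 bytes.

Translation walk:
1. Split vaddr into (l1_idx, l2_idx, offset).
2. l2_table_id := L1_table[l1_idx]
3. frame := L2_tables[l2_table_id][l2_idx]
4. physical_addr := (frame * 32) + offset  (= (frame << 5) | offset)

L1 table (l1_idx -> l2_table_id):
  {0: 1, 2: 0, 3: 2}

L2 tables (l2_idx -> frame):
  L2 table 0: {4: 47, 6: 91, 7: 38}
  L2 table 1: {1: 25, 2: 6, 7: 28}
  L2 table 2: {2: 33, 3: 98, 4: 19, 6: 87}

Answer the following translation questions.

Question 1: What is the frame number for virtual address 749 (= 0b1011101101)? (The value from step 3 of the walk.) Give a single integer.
Answer: 38

Derivation:
vaddr = 749: l1_idx=2, l2_idx=7
L1[2] = 0; L2[0][7] = 38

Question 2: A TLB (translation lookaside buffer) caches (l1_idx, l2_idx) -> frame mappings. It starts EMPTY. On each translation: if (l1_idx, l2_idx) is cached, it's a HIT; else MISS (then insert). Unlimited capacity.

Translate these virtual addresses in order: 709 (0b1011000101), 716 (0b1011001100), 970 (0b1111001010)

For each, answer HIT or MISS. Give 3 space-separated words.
Answer: MISS HIT MISS

Derivation:
vaddr=709: (2,6) not in TLB -> MISS, insert
vaddr=716: (2,6) in TLB -> HIT
vaddr=970: (3,6) not in TLB -> MISS, insert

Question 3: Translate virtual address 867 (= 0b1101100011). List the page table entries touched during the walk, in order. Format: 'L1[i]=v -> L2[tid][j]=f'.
vaddr = 867 = 0b1101100011
Split: l1_idx=3, l2_idx=3, offset=3

Answer: L1[3]=2 -> L2[2][3]=98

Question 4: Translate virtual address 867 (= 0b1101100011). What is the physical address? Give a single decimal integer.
Answer: 3139

Derivation:
vaddr = 867 = 0b1101100011
Split: l1_idx=3, l2_idx=3, offset=3
L1[3] = 2
L2[2][3] = 98
paddr = 98 * 32 + 3 = 3139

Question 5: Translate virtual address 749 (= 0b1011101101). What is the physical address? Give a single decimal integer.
Answer: 1229

Derivation:
vaddr = 749 = 0b1011101101
Split: l1_idx=2, l2_idx=7, offset=13
L1[2] = 0
L2[0][7] = 38
paddr = 38 * 32 + 13 = 1229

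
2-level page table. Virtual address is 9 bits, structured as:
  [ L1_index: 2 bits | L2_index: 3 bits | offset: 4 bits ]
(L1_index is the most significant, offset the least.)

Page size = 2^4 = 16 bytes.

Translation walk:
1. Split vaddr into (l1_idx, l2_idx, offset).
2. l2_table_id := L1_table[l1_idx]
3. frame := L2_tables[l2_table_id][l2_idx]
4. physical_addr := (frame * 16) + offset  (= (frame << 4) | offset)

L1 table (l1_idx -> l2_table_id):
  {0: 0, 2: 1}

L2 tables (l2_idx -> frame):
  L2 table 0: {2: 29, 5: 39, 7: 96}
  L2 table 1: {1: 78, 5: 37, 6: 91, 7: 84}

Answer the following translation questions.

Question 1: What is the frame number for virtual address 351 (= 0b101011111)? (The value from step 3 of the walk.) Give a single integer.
vaddr = 351: l1_idx=2, l2_idx=5
L1[2] = 1; L2[1][5] = 37

Answer: 37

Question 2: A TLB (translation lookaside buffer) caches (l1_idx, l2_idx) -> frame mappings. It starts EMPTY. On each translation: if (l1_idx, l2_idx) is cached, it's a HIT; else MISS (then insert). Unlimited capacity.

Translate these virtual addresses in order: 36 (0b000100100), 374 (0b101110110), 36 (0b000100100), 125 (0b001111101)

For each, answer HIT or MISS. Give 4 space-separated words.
Answer: MISS MISS HIT MISS

Derivation:
vaddr=36: (0,2) not in TLB -> MISS, insert
vaddr=374: (2,7) not in TLB -> MISS, insert
vaddr=36: (0,2) in TLB -> HIT
vaddr=125: (0,7) not in TLB -> MISS, insert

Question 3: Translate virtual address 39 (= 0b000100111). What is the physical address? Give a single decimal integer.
Answer: 471

Derivation:
vaddr = 39 = 0b000100111
Split: l1_idx=0, l2_idx=2, offset=7
L1[0] = 0
L2[0][2] = 29
paddr = 29 * 16 + 7 = 471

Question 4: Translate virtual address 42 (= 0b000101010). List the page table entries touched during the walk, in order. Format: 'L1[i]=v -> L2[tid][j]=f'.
vaddr = 42 = 0b000101010
Split: l1_idx=0, l2_idx=2, offset=10

Answer: L1[0]=0 -> L2[0][2]=29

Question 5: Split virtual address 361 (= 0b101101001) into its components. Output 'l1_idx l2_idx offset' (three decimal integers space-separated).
vaddr = 361 = 0b101101001
  top 2 bits -> l1_idx = 2
  next 3 bits -> l2_idx = 6
  bottom 4 bits -> offset = 9

Answer: 2 6 9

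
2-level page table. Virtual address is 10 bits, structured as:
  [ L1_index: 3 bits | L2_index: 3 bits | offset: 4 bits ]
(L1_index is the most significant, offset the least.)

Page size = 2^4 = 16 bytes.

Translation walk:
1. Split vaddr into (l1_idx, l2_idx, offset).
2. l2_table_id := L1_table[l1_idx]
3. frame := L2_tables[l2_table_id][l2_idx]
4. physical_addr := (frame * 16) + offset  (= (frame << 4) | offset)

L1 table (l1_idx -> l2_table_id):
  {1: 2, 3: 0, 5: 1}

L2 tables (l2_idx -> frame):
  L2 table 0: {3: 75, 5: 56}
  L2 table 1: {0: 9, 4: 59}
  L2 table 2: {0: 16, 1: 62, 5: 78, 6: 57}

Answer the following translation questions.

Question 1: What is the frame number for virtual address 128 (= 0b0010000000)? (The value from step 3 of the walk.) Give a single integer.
Answer: 16

Derivation:
vaddr = 128: l1_idx=1, l2_idx=0
L1[1] = 2; L2[2][0] = 16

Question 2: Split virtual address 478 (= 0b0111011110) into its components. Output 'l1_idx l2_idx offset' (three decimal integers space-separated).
Answer: 3 5 14

Derivation:
vaddr = 478 = 0b0111011110
  top 3 bits -> l1_idx = 3
  next 3 bits -> l2_idx = 5
  bottom 4 bits -> offset = 14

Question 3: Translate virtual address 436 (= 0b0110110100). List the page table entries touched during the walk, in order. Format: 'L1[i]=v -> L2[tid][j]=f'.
Answer: L1[3]=0 -> L2[0][3]=75

Derivation:
vaddr = 436 = 0b0110110100
Split: l1_idx=3, l2_idx=3, offset=4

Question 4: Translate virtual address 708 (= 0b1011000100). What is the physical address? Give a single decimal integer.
Answer: 948

Derivation:
vaddr = 708 = 0b1011000100
Split: l1_idx=5, l2_idx=4, offset=4
L1[5] = 1
L2[1][4] = 59
paddr = 59 * 16 + 4 = 948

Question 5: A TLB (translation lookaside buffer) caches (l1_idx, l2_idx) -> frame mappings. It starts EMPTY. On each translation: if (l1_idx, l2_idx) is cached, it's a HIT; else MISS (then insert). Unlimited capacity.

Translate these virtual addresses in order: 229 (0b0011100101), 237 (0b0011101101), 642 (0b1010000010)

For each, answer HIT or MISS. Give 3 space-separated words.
Answer: MISS HIT MISS

Derivation:
vaddr=229: (1,6) not in TLB -> MISS, insert
vaddr=237: (1,6) in TLB -> HIT
vaddr=642: (5,0) not in TLB -> MISS, insert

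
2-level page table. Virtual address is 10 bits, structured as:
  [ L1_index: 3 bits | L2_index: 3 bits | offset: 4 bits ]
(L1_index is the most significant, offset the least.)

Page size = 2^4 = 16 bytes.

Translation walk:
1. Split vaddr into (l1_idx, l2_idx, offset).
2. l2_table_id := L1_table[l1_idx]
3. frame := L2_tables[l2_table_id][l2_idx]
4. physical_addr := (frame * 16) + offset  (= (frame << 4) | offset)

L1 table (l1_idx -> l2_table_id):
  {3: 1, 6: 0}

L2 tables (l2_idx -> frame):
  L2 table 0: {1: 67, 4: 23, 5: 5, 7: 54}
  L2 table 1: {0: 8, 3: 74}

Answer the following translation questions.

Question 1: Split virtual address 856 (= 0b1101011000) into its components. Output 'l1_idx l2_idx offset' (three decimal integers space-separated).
Answer: 6 5 8

Derivation:
vaddr = 856 = 0b1101011000
  top 3 bits -> l1_idx = 6
  next 3 bits -> l2_idx = 5
  bottom 4 bits -> offset = 8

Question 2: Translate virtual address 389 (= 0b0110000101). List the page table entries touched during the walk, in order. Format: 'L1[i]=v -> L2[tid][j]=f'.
Answer: L1[3]=1 -> L2[1][0]=8

Derivation:
vaddr = 389 = 0b0110000101
Split: l1_idx=3, l2_idx=0, offset=5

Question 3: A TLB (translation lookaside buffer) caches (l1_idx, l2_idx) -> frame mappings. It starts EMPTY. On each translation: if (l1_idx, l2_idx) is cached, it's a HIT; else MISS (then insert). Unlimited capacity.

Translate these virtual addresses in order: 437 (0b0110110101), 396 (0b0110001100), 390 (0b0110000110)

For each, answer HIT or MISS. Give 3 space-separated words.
Answer: MISS MISS HIT

Derivation:
vaddr=437: (3,3) not in TLB -> MISS, insert
vaddr=396: (3,0) not in TLB -> MISS, insert
vaddr=390: (3,0) in TLB -> HIT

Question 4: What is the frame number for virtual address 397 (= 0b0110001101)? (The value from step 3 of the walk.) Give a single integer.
Answer: 8

Derivation:
vaddr = 397: l1_idx=3, l2_idx=0
L1[3] = 1; L2[1][0] = 8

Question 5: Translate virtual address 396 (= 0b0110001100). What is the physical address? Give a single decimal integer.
Answer: 140

Derivation:
vaddr = 396 = 0b0110001100
Split: l1_idx=3, l2_idx=0, offset=12
L1[3] = 1
L2[1][0] = 8
paddr = 8 * 16 + 12 = 140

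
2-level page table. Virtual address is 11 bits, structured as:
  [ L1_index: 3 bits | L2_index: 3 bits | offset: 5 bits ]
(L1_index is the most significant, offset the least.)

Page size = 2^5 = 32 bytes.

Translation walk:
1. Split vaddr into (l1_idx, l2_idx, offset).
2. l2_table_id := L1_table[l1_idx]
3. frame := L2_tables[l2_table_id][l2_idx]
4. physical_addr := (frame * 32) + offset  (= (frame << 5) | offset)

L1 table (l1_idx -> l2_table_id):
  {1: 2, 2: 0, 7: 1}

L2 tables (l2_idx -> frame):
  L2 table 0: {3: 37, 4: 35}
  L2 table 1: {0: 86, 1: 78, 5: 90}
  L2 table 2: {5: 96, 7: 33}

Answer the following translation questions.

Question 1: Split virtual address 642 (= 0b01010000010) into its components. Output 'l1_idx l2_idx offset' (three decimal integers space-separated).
vaddr = 642 = 0b01010000010
  top 3 bits -> l1_idx = 2
  next 3 bits -> l2_idx = 4
  bottom 5 bits -> offset = 2

Answer: 2 4 2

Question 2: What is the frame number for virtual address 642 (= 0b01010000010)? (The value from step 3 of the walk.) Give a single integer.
vaddr = 642: l1_idx=2, l2_idx=4
L1[2] = 0; L2[0][4] = 35

Answer: 35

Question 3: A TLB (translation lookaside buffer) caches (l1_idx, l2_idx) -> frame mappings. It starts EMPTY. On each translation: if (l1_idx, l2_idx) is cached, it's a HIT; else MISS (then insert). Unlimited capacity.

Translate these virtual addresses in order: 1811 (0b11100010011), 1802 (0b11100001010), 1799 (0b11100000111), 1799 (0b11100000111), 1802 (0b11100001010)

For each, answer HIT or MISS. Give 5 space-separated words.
Answer: MISS HIT HIT HIT HIT

Derivation:
vaddr=1811: (7,0) not in TLB -> MISS, insert
vaddr=1802: (7,0) in TLB -> HIT
vaddr=1799: (7,0) in TLB -> HIT
vaddr=1799: (7,0) in TLB -> HIT
vaddr=1802: (7,0) in TLB -> HIT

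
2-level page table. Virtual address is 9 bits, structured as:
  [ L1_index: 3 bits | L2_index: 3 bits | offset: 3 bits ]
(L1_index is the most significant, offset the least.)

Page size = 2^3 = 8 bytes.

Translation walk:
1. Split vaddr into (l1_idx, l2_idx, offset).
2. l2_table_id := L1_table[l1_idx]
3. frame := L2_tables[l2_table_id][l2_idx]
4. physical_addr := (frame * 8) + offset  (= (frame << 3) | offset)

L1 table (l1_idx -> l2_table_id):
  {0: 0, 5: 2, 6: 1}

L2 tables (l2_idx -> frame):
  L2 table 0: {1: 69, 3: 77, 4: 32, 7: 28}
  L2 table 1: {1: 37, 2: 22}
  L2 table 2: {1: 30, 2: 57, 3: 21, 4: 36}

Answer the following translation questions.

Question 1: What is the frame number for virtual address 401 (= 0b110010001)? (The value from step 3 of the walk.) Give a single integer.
vaddr = 401: l1_idx=6, l2_idx=2
L1[6] = 1; L2[1][2] = 22

Answer: 22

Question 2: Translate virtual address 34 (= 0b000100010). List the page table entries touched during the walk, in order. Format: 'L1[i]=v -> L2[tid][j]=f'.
vaddr = 34 = 0b000100010
Split: l1_idx=0, l2_idx=4, offset=2

Answer: L1[0]=0 -> L2[0][4]=32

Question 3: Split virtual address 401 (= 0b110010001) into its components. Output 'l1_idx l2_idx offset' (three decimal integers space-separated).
Answer: 6 2 1

Derivation:
vaddr = 401 = 0b110010001
  top 3 bits -> l1_idx = 6
  next 3 bits -> l2_idx = 2
  bottom 3 bits -> offset = 1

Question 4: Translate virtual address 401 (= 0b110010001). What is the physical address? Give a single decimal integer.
Answer: 177

Derivation:
vaddr = 401 = 0b110010001
Split: l1_idx=6, l2_idx=2, offset=1
L1[6] = 1
L2[1][2] = 22
paddr = 22 * 8 + 1 = 177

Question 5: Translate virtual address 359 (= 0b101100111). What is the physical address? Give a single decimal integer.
vaddr = 359 = 0b101100111
Split: l1_idx=5, l2_idx=4, offset=7
L1[5] = 2
L2[2][4] = 36
paddr = 36 * 8 + 7 = 295

Answer: 295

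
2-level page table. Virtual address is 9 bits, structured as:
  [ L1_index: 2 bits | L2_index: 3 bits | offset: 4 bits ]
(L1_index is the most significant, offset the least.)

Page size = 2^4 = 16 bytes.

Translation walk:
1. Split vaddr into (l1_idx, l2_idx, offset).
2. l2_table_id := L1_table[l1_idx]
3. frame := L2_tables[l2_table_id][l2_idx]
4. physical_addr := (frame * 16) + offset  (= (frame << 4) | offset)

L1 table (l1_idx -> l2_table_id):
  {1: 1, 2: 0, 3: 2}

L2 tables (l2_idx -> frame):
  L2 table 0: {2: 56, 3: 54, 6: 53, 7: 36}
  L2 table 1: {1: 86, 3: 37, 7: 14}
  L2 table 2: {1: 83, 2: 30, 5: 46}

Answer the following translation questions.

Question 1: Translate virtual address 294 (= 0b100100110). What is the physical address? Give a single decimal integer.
Answer: 902

Derivation:
vaddr = 294 = 0b100100110
Split: l1_idx=2, l2_idx=2, offset=6
L1[2] = 0
L2[0][2] = 56
paddr = 56 * 16 + 6 = 902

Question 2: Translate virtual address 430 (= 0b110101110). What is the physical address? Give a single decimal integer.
vaddr = 430 = 0b110101110
Split: l1_idx=3, l2_idx=2, offset=14
L1[3] = 2
L2[2][2] = 30
paddr = 30 * 16 + 14 = 494

Answer: 494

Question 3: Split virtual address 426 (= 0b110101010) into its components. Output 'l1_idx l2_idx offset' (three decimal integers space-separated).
Answer: 3 2 10

Derivation:
vaddr = 426 = 0b110101010
  top 2 bits -> l1_idx = 3
  next 3 bits -> l2_idx = 2
  bottom 4 bits -> offset = 10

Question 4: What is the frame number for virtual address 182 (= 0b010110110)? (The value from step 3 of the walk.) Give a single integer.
Answer: 37

Derivation:
vaddr = 182: l1_idx=1, l2_idx=3
L1[1] = 1; L2[1][3] = 37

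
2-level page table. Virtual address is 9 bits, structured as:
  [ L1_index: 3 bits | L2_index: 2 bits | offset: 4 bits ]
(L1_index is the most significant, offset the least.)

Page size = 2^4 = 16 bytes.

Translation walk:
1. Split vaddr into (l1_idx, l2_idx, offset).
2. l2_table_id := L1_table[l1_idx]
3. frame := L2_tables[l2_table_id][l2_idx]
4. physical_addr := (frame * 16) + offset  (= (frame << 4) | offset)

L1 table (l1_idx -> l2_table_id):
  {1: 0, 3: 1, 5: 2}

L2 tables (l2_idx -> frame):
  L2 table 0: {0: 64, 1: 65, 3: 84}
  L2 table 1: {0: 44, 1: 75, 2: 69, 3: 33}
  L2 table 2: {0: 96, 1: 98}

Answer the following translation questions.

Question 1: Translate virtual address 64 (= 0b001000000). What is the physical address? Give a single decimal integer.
vaddr = 64 = 0b001000000
Split: l1_idx=1, l2_idx=0, offset=0
L1[1] = 0
L2[0][0] = 64
paddr = 64 * 16 + 0 = 1024

Answer: 1024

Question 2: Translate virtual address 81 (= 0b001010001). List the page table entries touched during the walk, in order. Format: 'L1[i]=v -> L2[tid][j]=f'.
Answer: L1[1]=0 -> L2[0][1]=65

Derivation:
vaddr = 81 = 0b001010001
Split: l1_idx=1, l2_idx=1, offset=1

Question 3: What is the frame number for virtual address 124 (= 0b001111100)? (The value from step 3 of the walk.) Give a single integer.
vaddr = 124: l1_idx=1, l2_idx=3
L1[1] = 0; L2[0][3] = 84

Answer: 84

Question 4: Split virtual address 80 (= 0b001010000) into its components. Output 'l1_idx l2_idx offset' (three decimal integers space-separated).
Answer: 1 1 0

Derivation:
vaddr = 80 = 0b001010000
  top 3 bits -> l1_idx = 1
  next 2 bits -> l2_idx = 1
  bottom 4 bits -> offset = 0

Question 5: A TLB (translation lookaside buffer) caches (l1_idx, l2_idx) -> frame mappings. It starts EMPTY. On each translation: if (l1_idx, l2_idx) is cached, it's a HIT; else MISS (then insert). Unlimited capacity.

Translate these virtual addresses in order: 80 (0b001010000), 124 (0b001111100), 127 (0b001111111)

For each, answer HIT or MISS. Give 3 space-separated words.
Answer: MISS MISS HIT

Derivation:
vaddr=80: (1,1) not in TLB -> MISS, insert
vaddr=124: (1,3) not in TLB -> MISS, insert
vaddr=127: (1,3) in TLB -> HIT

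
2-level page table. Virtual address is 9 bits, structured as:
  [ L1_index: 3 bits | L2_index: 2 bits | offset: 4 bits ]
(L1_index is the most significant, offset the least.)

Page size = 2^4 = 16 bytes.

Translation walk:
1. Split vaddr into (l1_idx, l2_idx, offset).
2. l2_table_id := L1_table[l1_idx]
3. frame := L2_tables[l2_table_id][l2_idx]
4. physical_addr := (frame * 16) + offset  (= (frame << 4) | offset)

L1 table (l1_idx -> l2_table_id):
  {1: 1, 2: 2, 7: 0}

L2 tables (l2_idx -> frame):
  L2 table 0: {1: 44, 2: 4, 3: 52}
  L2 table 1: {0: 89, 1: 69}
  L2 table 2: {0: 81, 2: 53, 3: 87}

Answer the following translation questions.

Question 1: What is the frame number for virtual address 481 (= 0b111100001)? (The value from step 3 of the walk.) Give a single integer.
Answer: 4

Derivation:
vaddr = 481: l1_idx=7, l2_idx=2
L1[7] = 0; L2[0][2] = 4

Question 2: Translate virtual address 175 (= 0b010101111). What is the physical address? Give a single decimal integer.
Answer: 863

Derivation:
vaddr = 175 = 0b010101111
Split: l1_idx=2, l2_idx=2, offset=15
L1[2] = 2
L2[2][2] = 53
paddr = 53 * 16 + 15 = 863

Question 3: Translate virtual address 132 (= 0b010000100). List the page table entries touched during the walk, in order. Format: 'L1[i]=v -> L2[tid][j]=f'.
vaddr = 132 = 0b010000100
Split: l1_idx=2, l2_idx=0, offset=4

Answer: L1[2]=2 -> L2[2][0]=81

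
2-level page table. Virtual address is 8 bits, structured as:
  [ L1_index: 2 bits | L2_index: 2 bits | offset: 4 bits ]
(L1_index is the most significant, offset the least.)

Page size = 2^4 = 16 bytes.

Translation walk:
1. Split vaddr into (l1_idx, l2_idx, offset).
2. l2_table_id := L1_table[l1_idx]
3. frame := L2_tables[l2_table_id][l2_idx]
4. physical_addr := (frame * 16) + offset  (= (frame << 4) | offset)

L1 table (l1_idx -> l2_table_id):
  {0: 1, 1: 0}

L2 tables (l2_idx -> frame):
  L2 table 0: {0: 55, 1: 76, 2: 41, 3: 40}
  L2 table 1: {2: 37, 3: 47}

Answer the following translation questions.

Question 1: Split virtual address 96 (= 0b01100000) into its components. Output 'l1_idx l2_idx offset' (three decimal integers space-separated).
vaddr = 96 = 0b01100000
  top 2 bits -> l1_idx = 1
  next 2 bits -> l2_idx = 2
  bottom 4 bits -> offset = 0

Answer: 1 2 0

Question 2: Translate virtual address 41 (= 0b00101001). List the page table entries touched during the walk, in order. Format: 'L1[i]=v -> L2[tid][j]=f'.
Answer: L1[0]=1 -> L2[1][2]=37

Derivation:
vaddr = 41 = 0b00101001
Split: l1_idx=0, l2_idx=2, offset=9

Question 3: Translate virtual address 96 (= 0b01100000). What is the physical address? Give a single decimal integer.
Answer: 656

Derivation:
vaddr = 96 = 0b01100000
Split: l1_idx=1, l2_idx=2, offset=0
L1[1] = 0
L2[0][2] = 41
paddr = 41 * 16 + 0 = 656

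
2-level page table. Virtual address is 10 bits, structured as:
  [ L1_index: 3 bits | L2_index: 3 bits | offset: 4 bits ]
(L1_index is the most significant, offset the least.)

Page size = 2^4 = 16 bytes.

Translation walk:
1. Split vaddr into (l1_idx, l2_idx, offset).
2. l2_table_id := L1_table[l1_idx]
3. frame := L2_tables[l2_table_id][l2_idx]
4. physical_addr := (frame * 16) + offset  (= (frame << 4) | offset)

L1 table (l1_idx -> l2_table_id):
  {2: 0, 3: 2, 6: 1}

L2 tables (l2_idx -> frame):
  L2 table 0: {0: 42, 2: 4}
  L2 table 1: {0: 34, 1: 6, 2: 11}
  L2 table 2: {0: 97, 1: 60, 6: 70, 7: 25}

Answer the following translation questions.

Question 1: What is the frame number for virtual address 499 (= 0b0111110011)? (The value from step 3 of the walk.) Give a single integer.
vaddr = 499: l1_idx=3, l2_idx=7
L1[3] = 2; L2[2][7] = 25

Answer: 25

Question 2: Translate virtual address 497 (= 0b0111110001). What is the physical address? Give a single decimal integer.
Answer: 401

Derivation:
vaddr = 497 = 0b0111110001
Split: l1_idx=3, l2_idx=7, offset=1
L1[3] = 2
L2[2][7] = 25
paddr = 25 * 16 + 1 = 401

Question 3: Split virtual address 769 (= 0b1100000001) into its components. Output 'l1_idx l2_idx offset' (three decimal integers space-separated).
vaddr = 769 = 0b1100000001
  top 3 bits -> l1_idx = 6
  next 3 bits -> l2_idx = 0
  bottom 4 bits -> offset = 1

Answer: 6 0 1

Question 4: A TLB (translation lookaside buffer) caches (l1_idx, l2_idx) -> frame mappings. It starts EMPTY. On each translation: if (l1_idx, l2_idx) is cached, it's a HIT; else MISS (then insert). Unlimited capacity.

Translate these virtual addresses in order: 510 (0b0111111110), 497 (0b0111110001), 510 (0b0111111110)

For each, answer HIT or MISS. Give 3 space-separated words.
vaddr=510: (3,7) not in TLB -> MISS, insert
vaddr=497: (3,7) in TLB -> HIT
vaddr=510: (3,7) in TLB -> HIT

Answer: MISS HIT HIT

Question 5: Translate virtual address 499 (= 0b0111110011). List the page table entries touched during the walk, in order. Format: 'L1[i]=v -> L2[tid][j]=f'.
vaddr = 499 = 0b0111110011
Split: l1_idx=3, l2_idx=7, offset=3

Answer: L1[3]=2 -> L2[2][7]=25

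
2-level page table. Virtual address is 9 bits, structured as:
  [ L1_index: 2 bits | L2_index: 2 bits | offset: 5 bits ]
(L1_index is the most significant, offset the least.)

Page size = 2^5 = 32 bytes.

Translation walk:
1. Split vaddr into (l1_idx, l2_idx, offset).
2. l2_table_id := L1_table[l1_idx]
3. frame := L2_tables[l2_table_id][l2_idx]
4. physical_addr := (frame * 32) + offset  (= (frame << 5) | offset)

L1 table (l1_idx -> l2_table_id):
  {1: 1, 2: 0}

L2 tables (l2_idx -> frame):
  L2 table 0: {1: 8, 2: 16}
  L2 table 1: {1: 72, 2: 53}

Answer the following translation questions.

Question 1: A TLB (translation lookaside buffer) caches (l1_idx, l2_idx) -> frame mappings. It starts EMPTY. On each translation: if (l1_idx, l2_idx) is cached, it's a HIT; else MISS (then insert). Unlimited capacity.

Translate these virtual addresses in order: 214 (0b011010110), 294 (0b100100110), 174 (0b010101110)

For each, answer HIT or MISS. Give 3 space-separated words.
vaddr=214: (1,2) not in TLB -> MISS, insert
vaddr=294: (2,1) not in TLB -> MISS, insert
vaddr=174: (1,1) not in TLB -> MISS, insert

Answer: MISS MISS MISS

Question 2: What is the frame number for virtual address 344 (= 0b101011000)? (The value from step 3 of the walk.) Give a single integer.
Answer: 16

Derivation:
vaddr = 344: l1_idx=2, l2_idx=2
L1[2] = 0; L2[0][2] = 16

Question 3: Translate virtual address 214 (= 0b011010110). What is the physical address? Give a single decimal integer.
vaddr = 214 = 0b011010110
Split: l1_idx=1, l2_idx=2, offset=22
L1[1] = 1
L2[1][2] = 53
paddr = 53 * 32 + 22 = 1718

Answer: 1718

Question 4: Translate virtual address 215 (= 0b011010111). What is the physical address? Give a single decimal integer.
vaddr = 215 = 0b011010111
Split: l1_idx=1, l2_idx=2, offset=23
L1[1] = 1
L2[1][2] = 53
paddr = 53 * 32 + 23 = 1719

Answer: 1719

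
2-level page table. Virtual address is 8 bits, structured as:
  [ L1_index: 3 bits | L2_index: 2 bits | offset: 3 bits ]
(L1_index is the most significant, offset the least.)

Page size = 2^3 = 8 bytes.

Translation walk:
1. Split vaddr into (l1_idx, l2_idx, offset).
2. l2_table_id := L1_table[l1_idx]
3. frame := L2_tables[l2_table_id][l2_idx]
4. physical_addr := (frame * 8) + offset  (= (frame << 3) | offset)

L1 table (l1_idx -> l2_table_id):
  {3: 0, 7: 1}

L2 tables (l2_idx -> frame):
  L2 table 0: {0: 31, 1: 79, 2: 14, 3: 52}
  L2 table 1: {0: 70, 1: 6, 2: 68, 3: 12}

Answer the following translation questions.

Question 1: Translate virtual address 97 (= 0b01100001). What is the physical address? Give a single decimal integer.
Answer: 249

Derivation:
vaddr = 97 = 0b01100001
Split: l1_idx=3, l2_idx=0, offset=1
L1[3] = 0
L2[0][0] = 31
paddr = 31 * 8 + 1 = 249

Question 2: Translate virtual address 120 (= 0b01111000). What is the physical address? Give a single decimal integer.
Answer: 416

Derivation:
vaddr = 120 = 0b01111000
Split: l1_idx=3, l2_idx=3, offset=0
L1[3] = 0
L2[0][3] = 52
paddr = 52 * 8 + 0 = 416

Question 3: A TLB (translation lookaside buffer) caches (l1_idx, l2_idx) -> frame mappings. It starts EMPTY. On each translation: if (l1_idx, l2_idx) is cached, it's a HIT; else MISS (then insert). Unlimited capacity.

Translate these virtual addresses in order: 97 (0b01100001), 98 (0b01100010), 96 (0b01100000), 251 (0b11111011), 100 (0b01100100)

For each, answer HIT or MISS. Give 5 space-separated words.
Answer: MISS HIT HIT MISS HIT

Derivation:
vaddr=97: (3,0) not in TLB -> MISS, insert
vaddr=98: (3,0) in TLB -> HIT
vaddr=96: (3,0) in TLB -> HIT
vaddr=251: (7,3) not in TLB -> MISS, insert
vaddr=100: (3,0) in TLB -> HIT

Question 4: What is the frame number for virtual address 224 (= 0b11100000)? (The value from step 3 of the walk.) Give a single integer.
vaddr = 224: l1_idx=7, l2_idx=0
L1[7] = 1; L2[1][0] = 70

Answer: 70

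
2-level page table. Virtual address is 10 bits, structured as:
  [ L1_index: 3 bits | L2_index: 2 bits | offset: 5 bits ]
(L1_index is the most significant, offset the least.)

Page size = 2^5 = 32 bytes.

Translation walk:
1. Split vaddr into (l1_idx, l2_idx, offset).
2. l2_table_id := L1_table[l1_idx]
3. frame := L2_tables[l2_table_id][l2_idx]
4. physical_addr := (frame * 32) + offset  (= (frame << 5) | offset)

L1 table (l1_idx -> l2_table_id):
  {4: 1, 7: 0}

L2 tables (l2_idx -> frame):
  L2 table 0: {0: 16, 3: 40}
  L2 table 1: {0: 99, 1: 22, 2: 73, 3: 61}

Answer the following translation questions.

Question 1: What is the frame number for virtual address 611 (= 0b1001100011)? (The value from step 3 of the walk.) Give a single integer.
vaddr = 611: l1_idx=4, l2_idx=3
L1[4] = 1; L2[1][3] = 61

Answer: 61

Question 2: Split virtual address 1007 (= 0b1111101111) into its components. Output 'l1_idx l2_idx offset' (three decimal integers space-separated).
Answer: 7 3 15

Derivation:
vaddr = 1007 = 0b1111101111
  top 3 bits -> l1_idx = 7
  next 2 bits -> l2_idx = 3
  bottom 5 bits -> offset = 15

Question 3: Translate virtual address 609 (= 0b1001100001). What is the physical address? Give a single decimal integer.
Answer: 1953

Derivation:
vaddr = 609 = 0b1001100001
Split: l1_idx=4, l2_idx=3, offset=1
L1[4] = 1
L2[1][3] = 61
paddr = 61 * 32 + 1 = 1953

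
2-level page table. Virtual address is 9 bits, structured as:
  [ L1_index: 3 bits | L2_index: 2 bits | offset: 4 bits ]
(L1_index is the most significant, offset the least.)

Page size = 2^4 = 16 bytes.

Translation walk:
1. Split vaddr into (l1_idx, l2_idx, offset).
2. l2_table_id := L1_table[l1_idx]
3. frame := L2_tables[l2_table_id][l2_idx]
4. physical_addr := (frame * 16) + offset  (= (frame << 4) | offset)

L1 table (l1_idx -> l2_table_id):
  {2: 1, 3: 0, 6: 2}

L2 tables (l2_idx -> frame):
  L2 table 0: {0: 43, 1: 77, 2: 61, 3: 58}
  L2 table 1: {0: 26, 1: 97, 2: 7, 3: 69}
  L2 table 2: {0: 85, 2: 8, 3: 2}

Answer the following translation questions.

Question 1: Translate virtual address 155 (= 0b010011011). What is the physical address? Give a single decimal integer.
Answer: 1563

Derivation:
vaddr = 155 = 0b010011011
Split: l1_idx=2, l2_idx=1, offset=11
L1[2] = 1
L2[1][1] = 97
paddr = 97 * 16 + 11 = 1563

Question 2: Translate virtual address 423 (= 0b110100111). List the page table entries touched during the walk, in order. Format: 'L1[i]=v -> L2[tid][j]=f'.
Answer: L1[6]=2 -> L2[2][2]=8

Derivation:
vaddr = 423 = 0b110100111
Split: l1_idx=6, l2_idx=2, offset=7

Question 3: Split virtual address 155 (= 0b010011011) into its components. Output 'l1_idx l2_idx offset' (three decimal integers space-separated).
vaddr = 155 = 0b010011011
  top 3 bits -> l1_idx = 2
  next 2 bits -> l2_idx = 1
  bottom 4 bits -> offset = 11

Answer: 2 1 11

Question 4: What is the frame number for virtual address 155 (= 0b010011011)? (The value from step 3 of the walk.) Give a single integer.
Answer: 97

Derivation:
vaddr = 155: l1_idx=2, l2_idx=1
L1[2] = 1; L2[1][1] = 97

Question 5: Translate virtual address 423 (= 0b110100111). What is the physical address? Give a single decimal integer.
Answer: 135

Derivation:
vaddr = 423 = 0b110100111
Split: l1_idx=6, l2_idx=2, offset=7
L1[6] = 2
L2[2][2] = 8
paddr = 8 * 16 + 7 = 135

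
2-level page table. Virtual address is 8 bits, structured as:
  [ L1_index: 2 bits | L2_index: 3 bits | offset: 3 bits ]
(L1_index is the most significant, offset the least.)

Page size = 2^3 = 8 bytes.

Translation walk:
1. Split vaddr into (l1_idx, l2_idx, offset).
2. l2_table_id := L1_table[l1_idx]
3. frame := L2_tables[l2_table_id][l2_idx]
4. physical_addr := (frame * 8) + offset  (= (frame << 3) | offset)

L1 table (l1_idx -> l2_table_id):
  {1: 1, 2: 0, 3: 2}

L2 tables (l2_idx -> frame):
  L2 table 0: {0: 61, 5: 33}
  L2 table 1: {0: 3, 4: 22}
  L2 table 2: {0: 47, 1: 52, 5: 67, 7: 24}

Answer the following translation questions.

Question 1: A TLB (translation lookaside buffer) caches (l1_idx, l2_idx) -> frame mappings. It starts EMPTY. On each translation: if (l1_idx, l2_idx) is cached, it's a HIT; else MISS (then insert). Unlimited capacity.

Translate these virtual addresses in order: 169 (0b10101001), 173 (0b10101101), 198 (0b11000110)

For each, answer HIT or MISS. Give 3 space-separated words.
vaddr=169: (2,5) not in TLB -> MISS, insert
vaddr=173: (2,5) in TLB -> HIT
vaddr=198: (3,0) not in TLB -> MISS, insert

Answer: MISS HIT MISS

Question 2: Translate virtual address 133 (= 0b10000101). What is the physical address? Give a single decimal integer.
Answer: 493

Derivation:
vaddr = 133 = 0b10000101
Split: l1_idx=2, l2_idx=0, offset=5
L1[2] = 0
L2[0][0] = 61
paddr = 61 * 8 + 5 = 493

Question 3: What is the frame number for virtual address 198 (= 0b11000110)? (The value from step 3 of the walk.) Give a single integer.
vaddr = 198: l1_idx=3, l2_idx=0
L1[3] = 2; L2[2][0] = 47

Answer: 47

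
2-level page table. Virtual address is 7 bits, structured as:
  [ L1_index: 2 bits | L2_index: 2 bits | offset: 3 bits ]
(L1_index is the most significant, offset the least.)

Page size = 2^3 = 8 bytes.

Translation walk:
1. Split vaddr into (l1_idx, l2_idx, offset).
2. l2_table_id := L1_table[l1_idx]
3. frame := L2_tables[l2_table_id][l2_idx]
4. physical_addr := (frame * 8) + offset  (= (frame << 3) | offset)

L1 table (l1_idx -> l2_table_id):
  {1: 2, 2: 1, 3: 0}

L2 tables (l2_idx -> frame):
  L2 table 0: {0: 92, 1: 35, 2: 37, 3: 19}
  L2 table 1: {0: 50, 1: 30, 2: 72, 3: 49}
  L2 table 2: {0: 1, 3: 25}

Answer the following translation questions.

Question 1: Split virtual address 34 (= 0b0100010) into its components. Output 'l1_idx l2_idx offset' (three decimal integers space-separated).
Answer: 1 0 2

Derivation:
vaddr = 34 = 0b0100010
  top 2 bits -> l1_idx = 1
  next 2 bits -> l2_idx = 0
  bottom 3 bits -> offset = 2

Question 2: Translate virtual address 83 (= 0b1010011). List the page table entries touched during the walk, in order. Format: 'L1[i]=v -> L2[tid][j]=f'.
Answer: L1[2]=1 -> L2[1][2]=72

Derivation:
vaddr = 83 = 0b1010011
Split: l1_idx=2, l2_idx=2, offset=3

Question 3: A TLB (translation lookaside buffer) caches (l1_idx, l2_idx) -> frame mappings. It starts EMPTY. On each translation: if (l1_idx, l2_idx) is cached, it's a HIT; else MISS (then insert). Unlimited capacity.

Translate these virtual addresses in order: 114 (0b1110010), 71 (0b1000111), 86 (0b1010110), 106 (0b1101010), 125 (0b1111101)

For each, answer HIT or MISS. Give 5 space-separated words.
vaddr=114: (3,2) not in TLB -> MISS, insert
vaddr=71: (2,0) not in TLB -> MISS, insert
vaddr=86: (2,2) not in TLB -> MISS, insert
vaddr=106: (3,1) not in TLB -> MISS, insert
vaddr=125: (3,3) not in TLB -> MISS, insert

Answer: MISS MISS MISS MISS MISS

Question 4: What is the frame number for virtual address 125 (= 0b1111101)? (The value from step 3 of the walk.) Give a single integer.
vaddr = 125: l1_idx=3, l2_idx=3
L1[3] = 0; L2[0][3] = 19

Answer: 19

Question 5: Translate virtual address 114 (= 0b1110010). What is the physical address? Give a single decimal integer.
Answer: 298

Derivation:
vaddr = 114 = 0b1110010
Split: l1_idx=3, l2_idx=2, offset=2
L1[3] = 0
L2[0][2] = 37
paddr = 37 * 8 + 2 = 298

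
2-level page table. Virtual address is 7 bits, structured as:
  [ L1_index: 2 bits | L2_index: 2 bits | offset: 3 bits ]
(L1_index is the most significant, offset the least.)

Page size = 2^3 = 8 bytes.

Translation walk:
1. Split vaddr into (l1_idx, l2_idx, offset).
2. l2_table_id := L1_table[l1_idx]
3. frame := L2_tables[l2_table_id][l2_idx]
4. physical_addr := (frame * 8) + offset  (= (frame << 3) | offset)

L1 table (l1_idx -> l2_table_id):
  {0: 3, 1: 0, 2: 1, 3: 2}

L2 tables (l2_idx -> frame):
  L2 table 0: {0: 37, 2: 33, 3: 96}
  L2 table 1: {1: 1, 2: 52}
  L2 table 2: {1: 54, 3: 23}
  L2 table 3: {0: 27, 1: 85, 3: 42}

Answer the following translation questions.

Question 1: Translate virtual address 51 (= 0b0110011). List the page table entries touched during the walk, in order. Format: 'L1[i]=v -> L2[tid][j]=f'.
vaddr = 51 = 0b0110011
Split: l1_idx=1, l2_idx=2, offset=3

Answer: L1[1]=0 -> L2[0][2]=33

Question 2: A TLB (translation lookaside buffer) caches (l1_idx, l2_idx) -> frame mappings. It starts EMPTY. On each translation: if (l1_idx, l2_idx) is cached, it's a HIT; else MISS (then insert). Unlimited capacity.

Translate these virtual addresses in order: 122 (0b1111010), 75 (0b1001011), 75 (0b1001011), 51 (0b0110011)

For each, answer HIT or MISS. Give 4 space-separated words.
Answer: MISS MISS HIT MISS

Derivation:
vaddr=122: (3,3) not in TLB -> MISS, insert
vaddr=75: (2,1) not in TLB -> MISS, insert
vaddr=75: (2,1) in TLB -> HIT
vaddr=51: (1,2) not in TLB -> MISS, insert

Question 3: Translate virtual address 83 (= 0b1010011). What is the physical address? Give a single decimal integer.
vaddr = 83 = 0b1010011
Split: l1_idx=2, l2_idx=2, offset=3
L1[2] = 1
L2[1][2] = 52
paddr = 52 * 8 + 3 = 419

Answer: 419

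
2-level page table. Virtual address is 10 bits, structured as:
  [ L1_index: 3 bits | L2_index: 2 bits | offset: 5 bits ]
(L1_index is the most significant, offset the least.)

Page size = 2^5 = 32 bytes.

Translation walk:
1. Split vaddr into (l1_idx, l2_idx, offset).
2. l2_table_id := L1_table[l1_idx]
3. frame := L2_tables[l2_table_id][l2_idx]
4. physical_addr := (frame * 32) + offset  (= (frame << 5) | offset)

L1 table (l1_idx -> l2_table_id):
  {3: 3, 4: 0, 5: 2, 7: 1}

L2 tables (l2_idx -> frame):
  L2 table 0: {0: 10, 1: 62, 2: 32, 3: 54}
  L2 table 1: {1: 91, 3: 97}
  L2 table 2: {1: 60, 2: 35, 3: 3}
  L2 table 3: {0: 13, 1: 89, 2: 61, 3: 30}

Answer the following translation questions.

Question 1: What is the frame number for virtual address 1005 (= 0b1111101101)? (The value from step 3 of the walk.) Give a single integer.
Answer: 97

Derivation:
vaddr = 1005: l1_idx=7, l2_idx=3
L1[7] = 1; L2[1][3] = 97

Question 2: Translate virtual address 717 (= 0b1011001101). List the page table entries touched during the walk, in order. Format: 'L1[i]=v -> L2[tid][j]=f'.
Answer: L1[5]=2 -> L2[2][2]=35

Derivation:
vaddr = 717 = 0b1011001101
Split: l1_idx=5, l2_idx=2, offset=13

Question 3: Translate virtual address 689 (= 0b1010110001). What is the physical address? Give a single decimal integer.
Answer: 1937

Derivation:
vaddr = 689 = 0b1010110001
Split: l1_idx=5, l2_idx=1, offset=17
L1[5] = 2
L2[2][1] = 60
paddr = 60 * 32 + 17 = 1937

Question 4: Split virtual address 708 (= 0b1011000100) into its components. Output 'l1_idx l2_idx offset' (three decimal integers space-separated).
vaddr = 708 = 0b1011000100
  top 3 bits -> l1_idx = 5
  next 2 bits -> l2_idx = 2
  bottom 5 bits -> offset = 4

Answer: 5 2 4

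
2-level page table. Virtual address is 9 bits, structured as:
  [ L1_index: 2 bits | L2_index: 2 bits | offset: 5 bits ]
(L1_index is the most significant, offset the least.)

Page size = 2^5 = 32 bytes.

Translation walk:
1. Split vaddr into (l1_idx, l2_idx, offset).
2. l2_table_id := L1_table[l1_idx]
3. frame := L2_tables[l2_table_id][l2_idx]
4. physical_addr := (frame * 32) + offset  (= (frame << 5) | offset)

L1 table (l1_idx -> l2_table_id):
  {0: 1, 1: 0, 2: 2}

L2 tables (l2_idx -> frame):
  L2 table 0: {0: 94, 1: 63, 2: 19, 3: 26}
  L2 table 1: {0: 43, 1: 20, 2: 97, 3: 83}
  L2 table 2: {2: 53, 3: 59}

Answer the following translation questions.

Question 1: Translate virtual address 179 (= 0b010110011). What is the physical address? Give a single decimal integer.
vaddr = 179 = 0b010110011
Split: l1_idx=1, l2_idx=1, offset=19
L1[1] = 0
L2[0][1] = 63
paddr = 63 * 32 + 19 = 2035

Answer: 2035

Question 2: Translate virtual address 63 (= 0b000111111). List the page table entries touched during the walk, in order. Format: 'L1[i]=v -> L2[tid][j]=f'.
Answer: L1[0]=1 -> L2[1][1]=20

Derivation:
vaddr = 63 = 0b000111111
Split: l1_idx=0, l2_idx=1, offset=31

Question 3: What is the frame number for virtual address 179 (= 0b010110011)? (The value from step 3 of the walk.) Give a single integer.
Answer: 63

Derivation:
vaddr = 179: l1_idx=1, l2_idx=1
L1[1] = 0; L2[0][1] = 63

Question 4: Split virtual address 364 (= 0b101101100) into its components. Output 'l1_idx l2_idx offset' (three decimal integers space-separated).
vaddr = 364 = 0b101101100
  top 2 bits -> l1_idx = 2
  next 2 bits -> l2_idx = 3
  bottom 5 bits -> offset = 12

Answer: 2 3 12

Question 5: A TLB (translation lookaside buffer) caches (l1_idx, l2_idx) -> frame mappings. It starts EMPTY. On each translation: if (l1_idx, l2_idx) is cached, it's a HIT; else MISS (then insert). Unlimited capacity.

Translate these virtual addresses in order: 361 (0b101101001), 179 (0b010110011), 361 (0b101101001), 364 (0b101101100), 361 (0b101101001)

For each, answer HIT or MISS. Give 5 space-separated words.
vaddr=361: (2,3) not in TLB -> MISS, insert
vaddr=179: (1,1) not in TLB -> MISS, insert
vaddr=361: (2,3) in TLB -> HIT
vaddr=364: (2,3) in TLB -> HIT
vaddr=361: (2,3) in TLB -> HIT

Answer: MISS MISS HIT HIT HIT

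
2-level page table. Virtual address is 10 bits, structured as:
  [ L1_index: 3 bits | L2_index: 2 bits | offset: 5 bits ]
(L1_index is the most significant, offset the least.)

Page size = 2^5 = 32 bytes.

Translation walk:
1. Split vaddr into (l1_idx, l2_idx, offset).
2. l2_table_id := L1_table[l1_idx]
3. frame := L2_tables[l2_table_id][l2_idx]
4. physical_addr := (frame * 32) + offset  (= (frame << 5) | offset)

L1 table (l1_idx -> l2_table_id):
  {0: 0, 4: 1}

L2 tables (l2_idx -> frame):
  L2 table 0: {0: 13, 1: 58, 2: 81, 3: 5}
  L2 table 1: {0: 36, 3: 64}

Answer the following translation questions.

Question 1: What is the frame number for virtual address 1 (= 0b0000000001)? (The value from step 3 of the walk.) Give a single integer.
vaddr = 1: l1_idx=0, l2_idx=0
L1[0] = 0; L2[0][0] = 13

Answer: 13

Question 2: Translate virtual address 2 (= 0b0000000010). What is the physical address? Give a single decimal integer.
vaddr = 2 = 0b0000000010
Split: l1_idx=0, l2_idx=0, offset=2
L1[0] = 0
L2[0][0] = 13
paddr = 13 * 32 + 2 = 418

Answer: 418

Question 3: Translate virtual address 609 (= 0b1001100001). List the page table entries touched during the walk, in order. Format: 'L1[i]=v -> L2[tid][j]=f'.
vaddr = 609 = 0b1001100001
Split: l1_idx=4, l2_idx=3, offset=1

Answer: L1[4]=1 -> L2[1][3]=64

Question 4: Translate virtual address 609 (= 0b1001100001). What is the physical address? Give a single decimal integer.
Answer: 2049

Derivation:
vaddr = 609 = 0b1001100001
Split: l1_idx=4, l2_idx=3, offset=1
L1[4] = 1
L2[1][3] = 64
paddr = 64 * 32 + 1 = 2049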